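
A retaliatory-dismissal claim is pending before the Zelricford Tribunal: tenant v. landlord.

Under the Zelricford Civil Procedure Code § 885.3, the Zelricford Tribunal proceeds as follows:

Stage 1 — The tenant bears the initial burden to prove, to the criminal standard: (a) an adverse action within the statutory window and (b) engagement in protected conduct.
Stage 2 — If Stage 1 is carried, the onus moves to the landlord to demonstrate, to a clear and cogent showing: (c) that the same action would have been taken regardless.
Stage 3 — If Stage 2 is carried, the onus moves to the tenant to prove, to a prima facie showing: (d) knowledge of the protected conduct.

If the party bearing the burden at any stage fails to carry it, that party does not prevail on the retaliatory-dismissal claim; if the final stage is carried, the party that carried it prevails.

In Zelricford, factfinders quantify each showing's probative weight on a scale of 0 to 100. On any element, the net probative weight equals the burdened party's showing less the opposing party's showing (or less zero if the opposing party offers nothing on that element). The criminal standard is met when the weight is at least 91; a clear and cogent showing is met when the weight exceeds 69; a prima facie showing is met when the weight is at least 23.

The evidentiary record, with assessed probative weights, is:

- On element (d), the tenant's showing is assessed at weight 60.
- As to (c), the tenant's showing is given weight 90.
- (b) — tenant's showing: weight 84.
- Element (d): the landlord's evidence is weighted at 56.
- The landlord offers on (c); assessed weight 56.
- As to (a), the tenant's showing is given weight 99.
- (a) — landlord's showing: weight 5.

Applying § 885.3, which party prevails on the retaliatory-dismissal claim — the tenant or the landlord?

At Stage 1 the tenant must meet the criminal standard (weight is at least 91): on (a) the weight is 99 less the opposing 5 gives net 94, which does reach 91, so (a) meets the standard; on (b) the weight is 84, < 91, so (b) does not meet the standard.
  Not every element is met, so the tenant fails to carry Stage 1.
So the landlord prevails.

landlord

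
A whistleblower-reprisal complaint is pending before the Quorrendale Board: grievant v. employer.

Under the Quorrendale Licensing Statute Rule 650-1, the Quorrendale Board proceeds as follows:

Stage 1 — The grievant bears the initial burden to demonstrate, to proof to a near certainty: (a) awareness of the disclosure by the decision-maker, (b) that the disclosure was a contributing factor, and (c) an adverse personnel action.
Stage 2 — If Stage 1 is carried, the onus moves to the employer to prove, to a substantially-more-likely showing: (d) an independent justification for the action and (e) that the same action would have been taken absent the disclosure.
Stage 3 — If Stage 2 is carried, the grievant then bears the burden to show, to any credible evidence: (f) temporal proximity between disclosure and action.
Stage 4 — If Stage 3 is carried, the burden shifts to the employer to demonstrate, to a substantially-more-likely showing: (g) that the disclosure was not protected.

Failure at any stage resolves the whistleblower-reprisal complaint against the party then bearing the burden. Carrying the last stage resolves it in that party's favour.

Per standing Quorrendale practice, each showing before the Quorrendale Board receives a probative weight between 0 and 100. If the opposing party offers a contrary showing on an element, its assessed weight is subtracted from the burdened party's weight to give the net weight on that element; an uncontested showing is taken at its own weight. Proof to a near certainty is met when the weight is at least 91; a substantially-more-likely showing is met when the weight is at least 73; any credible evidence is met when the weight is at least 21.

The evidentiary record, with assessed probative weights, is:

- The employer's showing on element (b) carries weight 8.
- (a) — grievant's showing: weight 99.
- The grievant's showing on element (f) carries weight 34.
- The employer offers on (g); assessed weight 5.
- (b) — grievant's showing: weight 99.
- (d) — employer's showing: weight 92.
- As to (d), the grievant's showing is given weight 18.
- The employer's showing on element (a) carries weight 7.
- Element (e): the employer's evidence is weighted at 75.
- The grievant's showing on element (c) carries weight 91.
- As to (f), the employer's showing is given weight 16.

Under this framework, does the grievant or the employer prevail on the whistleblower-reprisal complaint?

employer

Stage 1 — burden on grievant; standard: proof to a near certainty (weight is at least 91).
    (a): 99 − 7 = 92 ≥ 91 [met]
    (b): 99 − 8 = 91 ≥ 91 [met]
    (c): 91 ≥ 91 [met]
  Stage 1 is satisfied; the onus moves to the employer.
Stage 2 — burden on employer; standard: a substantially-more-likely showing (weight is at least 73).
    (d): 92 − 18 = 74 ≥ 73 [met]
    (e): 75 ≥ 73 [met]
  All elements met. The burden passes to the grievant.
Stage 3 — burden on grievant; standard: any credible evidence (weight is at least 21).
    (f): 34 − 16 = 18 < 21 [not met]
  Stage 3 not carried; the grievant fails its burden.
So the employer prevails.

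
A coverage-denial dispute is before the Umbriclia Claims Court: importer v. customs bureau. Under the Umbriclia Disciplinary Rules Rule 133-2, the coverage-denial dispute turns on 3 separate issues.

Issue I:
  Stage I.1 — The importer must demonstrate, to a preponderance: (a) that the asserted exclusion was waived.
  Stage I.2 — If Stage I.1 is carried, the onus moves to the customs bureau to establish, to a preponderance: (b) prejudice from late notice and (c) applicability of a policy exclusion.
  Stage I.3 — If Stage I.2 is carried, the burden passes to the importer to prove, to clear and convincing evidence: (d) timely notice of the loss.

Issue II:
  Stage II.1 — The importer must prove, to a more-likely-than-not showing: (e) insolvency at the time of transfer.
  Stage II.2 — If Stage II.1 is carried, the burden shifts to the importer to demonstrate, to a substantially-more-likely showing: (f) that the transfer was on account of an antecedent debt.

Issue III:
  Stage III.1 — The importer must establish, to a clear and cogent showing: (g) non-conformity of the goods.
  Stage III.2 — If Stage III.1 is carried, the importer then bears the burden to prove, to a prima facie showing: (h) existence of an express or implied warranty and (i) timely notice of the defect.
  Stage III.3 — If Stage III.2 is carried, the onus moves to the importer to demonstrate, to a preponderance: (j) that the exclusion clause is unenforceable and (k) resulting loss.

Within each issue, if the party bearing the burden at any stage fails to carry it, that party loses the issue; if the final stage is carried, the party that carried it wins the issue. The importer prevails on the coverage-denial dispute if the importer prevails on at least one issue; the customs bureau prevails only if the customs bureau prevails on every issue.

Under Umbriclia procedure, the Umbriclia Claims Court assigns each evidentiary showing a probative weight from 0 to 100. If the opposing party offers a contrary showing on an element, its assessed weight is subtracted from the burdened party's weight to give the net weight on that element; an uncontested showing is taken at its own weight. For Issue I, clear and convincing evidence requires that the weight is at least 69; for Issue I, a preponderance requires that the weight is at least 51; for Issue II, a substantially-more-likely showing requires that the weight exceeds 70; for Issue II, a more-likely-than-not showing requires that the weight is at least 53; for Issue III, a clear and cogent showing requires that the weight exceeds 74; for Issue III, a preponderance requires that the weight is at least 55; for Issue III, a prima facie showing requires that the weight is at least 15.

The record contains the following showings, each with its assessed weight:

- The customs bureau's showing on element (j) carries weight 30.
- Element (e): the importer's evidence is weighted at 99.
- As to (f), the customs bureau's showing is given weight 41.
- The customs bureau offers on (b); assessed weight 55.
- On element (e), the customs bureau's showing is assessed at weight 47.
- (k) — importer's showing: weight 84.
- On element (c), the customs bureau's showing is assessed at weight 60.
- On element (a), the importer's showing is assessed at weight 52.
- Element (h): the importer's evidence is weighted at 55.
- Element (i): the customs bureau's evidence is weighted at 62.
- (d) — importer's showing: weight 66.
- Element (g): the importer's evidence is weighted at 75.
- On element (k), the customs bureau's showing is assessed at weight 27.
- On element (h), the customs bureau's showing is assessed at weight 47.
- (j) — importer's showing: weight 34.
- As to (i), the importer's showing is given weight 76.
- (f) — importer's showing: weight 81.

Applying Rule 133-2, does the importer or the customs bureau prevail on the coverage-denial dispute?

customs bureau

— Issue I —
At Stage I.1 the importer must meet a preponderance (weight is at least 51): on (a) the weight is 52, which does reach 51, so (a) meets the standard.
  Stage I.1 carried; the burden shifts to the customs bureau.
At Stage I.2 the customs bureau must meet a preponderance (weight is at least 51): on (b) the weight is 55, ≥ 51, so (b) meets the standard; on (c) the weight is 60, which does reach 51, so (c) meets the standard.
  The customs bureau carries Stage I.2; the importer now bears the burden.
At Stage I.3 the importer must meet clear and convincing evidence (weight is at least 69): on (d) the weight is 66, which does not reach 69, so (d) does not meet the standard.
  Stage I.3 not carried; the importer fails its burden.
So the customs bureau prevails on this issue.
— Issue II —
Stage II.1 — burden on importer; standard: a more-likely-than-not showing (weight is at least 53).
    (e): 99 − 47 = 52 < 53 [not met]
  Not every element is met, so the importer fails to carry Stage II.1.
So the customs bureau prevails on this issue.
— Issue III —
Stage III.1 — burden on importer; standard: a clear and cogent showing (weight exceeds 74).
    (g): 75 > 74 [met]
  All elements met. The importer retains the burden for Stage III.2.
Stage III.2 — burden on importer; standard: a prima facie showing (weight is at least 15).
    (h): 55 − 47 = 8 < 15 [not met]
    (i): 76 − 62 = 14 < 15 [not met]
  Stage III.2 not carried; the importer fails its burden.
The analysis ends at Stage III.2; the customs bureau prevails on this issue.
Per-issue: Issue I → customs bureau; Issue II → customs bureau; Issue III → customs bureau. The importer must prevail on at least one issue; overall, the customs bureau prevails.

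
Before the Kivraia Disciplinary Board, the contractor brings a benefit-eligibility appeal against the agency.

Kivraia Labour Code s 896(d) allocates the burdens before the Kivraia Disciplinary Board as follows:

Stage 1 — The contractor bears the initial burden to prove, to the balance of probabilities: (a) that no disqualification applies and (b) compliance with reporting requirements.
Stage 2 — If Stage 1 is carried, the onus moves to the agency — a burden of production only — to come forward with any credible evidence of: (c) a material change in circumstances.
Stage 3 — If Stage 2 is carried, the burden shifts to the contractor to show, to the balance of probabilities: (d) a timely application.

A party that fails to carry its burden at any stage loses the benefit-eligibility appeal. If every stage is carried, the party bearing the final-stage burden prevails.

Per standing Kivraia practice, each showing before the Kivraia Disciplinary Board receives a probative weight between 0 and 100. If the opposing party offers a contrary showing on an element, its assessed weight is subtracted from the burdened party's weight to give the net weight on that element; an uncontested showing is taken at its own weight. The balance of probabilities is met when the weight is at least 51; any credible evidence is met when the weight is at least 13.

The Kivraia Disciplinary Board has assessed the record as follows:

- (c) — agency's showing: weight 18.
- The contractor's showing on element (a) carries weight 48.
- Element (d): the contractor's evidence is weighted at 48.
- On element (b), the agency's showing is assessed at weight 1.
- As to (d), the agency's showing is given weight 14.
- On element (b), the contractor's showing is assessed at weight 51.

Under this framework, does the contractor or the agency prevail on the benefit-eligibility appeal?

agency

At Stage 1 the contractor must meet the balance of probabilities (weight is at least 51): on (a) the weight is 48, < 51, so (a) does not meet the standard; on (b) the weight is 51 less the opposing 1 gives net 50, which does not reach 51, so (b) does not meet the standard.
  The contractor does not carry Stage 1.
So the agency prevails.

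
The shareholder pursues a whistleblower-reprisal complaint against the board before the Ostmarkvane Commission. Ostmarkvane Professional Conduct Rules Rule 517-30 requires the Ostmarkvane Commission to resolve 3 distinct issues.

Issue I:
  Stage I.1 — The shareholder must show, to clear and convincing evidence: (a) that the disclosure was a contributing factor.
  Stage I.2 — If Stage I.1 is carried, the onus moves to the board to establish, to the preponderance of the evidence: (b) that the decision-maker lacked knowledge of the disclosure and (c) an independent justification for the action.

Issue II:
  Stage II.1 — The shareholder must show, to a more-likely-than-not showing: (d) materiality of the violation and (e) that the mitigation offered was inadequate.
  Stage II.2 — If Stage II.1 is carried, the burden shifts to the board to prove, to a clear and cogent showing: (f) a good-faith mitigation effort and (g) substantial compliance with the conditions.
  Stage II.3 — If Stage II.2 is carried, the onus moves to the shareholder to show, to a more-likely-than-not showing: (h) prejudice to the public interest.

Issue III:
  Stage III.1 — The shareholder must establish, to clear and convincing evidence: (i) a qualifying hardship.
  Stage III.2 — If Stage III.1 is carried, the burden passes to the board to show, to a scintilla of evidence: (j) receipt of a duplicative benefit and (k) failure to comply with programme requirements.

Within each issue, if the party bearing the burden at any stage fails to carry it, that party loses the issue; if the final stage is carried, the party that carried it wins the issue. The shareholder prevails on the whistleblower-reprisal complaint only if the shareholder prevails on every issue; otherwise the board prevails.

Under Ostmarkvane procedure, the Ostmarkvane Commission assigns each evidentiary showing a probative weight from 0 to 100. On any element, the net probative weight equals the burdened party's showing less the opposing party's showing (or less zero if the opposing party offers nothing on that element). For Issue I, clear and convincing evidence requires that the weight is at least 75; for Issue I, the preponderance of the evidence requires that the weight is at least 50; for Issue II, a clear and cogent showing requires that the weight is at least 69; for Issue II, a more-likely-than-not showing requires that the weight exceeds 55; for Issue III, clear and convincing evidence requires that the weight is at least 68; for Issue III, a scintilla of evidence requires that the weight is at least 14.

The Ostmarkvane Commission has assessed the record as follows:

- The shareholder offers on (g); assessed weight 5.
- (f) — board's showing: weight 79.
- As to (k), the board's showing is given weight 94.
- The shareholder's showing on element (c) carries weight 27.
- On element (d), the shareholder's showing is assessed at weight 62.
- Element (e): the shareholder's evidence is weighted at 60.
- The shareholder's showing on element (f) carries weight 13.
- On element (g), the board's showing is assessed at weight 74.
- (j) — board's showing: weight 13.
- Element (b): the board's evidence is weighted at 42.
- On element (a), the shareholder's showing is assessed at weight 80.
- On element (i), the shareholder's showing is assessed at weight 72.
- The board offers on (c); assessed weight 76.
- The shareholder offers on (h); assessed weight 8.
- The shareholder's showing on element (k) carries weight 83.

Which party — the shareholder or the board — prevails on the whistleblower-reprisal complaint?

— Issue I —
Stage I.1 (shareholder, clear and convincing evidence, weight is at least 75): (a) 80 ≥ 75 — meets.
  Stage I.1 carried; the burden shifts to the board.
Stage I.2 (board, the preponderance of the evidence, weight is at least 50): (b) 42 < 50 — fails; (c) net 76−27=49 < 50 — fails.
  The board does not carry Stage I.2.
So the shareholder prevails on this issue.
— Issue II —
At Stage II.1 the shareholder must meet a more-likely-than-not showing (weight exceeds 55): on (d) the weight is 62, which does exceed 55, so (d) meets the standard; on (e) the weight is 60, > 55, so (e) meets the standard.
  Stage II.1 carried; the burden shifts to the board.
At Stage II.2 the board must meet a clear and cogent showing (weight is at least 69): on (f) the weight is 79 less the opposing 13 gives net 66, which does not reach 69, so (f) does not meet the standard; on (g) the weight is 74 less the opposing 5 gives net 69, which does reach 69, so (g) meets the standard.
  The board does not carry Stage II.2.
The analysis ends at Stage II.2; the shareholder prevails on this issue.
— Issue III —
Stage III.1 — burden on shareholder; standard: clear and convincing evidence (weight is at least 68).
    (i): 72 ≥ 68 [met]
  Stage III.1 is satisfied; the onus moves to the board.
Stage III.2 — burden on board; standard: a scintilla of evidence (weight is at least 14).
    (j): 13 < 14 [not met]
    (k): 94 − 83 = 11 < 14 [not met]
  Stage III.2 not carried; the board fails its burden.
The shareholder prevails on this issue.
Per-issue: Issue I → shareholder; Issue II → shareholder; Issue III → shareholder. The shareholder must prevail on every issue; overall, the shareholder prevails.

shareholder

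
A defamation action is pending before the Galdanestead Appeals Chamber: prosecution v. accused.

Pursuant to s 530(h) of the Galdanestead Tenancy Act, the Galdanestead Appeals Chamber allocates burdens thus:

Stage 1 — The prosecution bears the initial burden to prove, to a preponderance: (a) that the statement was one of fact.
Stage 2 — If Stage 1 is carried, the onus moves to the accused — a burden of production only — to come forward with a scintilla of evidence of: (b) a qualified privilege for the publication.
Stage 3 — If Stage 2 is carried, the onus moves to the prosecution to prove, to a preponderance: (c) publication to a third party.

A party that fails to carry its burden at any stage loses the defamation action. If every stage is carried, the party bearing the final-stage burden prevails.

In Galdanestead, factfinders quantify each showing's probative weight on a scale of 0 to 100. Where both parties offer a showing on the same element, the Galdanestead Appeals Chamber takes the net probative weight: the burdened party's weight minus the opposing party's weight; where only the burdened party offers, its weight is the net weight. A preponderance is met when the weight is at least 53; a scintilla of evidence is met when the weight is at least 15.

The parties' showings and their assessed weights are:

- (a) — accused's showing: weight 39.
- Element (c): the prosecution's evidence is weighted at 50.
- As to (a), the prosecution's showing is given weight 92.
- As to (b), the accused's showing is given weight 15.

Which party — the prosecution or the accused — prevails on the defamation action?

At Stage 1 the prosecution must meet a preponderance (weight is at least 53): on (a) the weight is 92 less the opposing 39 gives net 53, ≥ 53, so (a) meets the standard.
  The prosecution carries Stage 1; the accused now bears the burden.
At Stage 2 the accused must meet a scintilla of evidence (weight is at least 15): on (b) the weight is 15, which does reach 15, so (b) meets the standard.
  The accused carries Stage 2; the prosecution now bears the burden.
At Stage 3 the prosecution must meet a preponderance (weight is at least 53): on (c) the weight is 50, which does not reach 53, so (c) does not meet the standard.
  Stage 3 not carried; the prosecution fails its burden.
So the accused prevails.

accused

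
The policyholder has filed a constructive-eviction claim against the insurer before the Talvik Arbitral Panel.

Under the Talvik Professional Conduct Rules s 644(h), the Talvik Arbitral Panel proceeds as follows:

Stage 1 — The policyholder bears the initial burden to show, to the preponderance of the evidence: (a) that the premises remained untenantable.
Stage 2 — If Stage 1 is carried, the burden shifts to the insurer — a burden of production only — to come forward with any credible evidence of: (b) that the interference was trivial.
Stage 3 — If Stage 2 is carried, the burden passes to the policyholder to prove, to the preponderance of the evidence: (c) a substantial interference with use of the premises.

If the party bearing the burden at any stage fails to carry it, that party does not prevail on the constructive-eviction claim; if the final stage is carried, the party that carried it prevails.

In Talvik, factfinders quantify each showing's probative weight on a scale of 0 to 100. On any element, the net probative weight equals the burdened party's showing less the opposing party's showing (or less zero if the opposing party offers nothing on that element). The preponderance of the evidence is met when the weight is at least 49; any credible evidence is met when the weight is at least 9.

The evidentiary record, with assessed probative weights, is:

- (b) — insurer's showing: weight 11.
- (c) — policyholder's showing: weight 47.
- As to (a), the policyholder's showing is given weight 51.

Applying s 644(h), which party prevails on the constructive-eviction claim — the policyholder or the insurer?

Stage 1 — burden on policyholder; standard: the preponderance of the evidence (weight is at least 49).
    (a): 51 ≥ 49 [met]
  Stage 1 carried; the burden shifts to the insurer.
Stage 2 — burden on insurer; standard: any credible evidence (weight is at least 9).
    (b): 11 ≥ 9 [met]
  Stage 2 carried; the burden shifts to the policyholder.
Stage 3 — burden on policyholder; standard: the preponderance of the evidence (weight is at least 49).
    (c): 47 < 49 [not met]
  Stage 3 not carried; the policyholder fails its burden.
The analysis ends at Stage 3; the insurer prevails.

insurer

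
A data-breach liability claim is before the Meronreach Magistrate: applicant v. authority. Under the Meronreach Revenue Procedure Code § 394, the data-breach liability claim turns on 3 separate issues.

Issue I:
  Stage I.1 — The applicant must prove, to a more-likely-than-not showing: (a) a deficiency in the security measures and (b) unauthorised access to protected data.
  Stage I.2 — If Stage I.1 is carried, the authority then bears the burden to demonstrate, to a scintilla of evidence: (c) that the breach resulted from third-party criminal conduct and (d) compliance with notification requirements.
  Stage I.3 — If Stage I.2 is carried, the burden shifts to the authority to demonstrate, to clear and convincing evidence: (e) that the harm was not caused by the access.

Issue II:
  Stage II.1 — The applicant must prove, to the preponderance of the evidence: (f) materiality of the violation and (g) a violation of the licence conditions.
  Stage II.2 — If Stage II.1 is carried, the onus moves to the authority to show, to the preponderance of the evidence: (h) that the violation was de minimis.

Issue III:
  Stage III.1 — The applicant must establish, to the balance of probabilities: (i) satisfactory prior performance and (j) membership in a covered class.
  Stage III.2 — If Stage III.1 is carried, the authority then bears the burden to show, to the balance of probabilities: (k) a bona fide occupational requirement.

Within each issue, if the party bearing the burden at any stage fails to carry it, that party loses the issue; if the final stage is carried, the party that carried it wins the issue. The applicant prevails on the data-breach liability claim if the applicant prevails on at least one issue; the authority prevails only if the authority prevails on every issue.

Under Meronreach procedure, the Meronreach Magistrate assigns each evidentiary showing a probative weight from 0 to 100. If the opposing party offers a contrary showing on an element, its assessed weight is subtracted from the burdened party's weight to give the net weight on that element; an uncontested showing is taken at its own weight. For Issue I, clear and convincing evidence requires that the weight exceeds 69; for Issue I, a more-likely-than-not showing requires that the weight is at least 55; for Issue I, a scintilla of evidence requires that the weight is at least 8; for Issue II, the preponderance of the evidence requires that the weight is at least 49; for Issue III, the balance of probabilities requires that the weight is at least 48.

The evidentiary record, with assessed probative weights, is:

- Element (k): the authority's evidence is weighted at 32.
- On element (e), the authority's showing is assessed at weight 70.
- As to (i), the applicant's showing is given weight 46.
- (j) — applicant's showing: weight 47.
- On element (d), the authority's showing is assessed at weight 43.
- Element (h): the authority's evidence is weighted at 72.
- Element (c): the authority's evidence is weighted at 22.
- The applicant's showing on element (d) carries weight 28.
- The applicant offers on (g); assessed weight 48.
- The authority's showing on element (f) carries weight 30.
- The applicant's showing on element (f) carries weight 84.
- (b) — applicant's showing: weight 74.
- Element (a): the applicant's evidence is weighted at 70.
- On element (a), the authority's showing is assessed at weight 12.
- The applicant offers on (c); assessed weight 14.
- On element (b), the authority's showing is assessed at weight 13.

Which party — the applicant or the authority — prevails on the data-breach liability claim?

— Issue I —
At Stage I.1 the applicant must meet a more-likely-than-not showing (weight is at least 55): on (a) the weight is 70 less the opposing 12 gives net 58, which does reach 55, so (a) meets the standard; on (b) the weight is 74 less the opposing 13 gives net 61, ≥ 55, so (b) meets the standard.
  All elements met. The burden passes to the authority.
At Stage I.2 the authority must meet a scintilla of evidence (weight is at least 8): on (c) the weight is 22 less the opposing 14 gives net 8, which does reach 8, so (c) meets the standard; on (d) the weight is 43 less the opposing 28 gives net 15, ≥ 8, so (d) meets the standard.
  Stage I.2 carried; the burden remains with the authority.
At Stage I.3 the authority must meet clear and convincing evidence (weight exceeds 69): on (e) the weight is 70, > 69, so (e) meets the standard.
  All elements met at the final stage.
All stages carried — the authority prevails on this issue.
— Issue II —
Stage II.1 (applicant, the preponderance of the evidence, weight is at least 49): (f) net 84−30=54 ≥ 49 — meets; (g) 48 < 49 — fails.
  The applicant does not carry Stage II.1.
So the authority prevails on this issue.
— Issue III —
Stage III.1 — burden on applicant; standard: the balance of probabilities (weight is at least 48).
    (i): 46 < 48 [not met]
    (j): 47 < 48 [not met]
  Stage III.1 not carried; the applicant fails its burden.
So the authority prevails on this issue.
Per-issue: Issue I → authority; Issue II → authority; Issue III → authority. The applicant must prevail on at least one issue; overall, the authority prevails.

authority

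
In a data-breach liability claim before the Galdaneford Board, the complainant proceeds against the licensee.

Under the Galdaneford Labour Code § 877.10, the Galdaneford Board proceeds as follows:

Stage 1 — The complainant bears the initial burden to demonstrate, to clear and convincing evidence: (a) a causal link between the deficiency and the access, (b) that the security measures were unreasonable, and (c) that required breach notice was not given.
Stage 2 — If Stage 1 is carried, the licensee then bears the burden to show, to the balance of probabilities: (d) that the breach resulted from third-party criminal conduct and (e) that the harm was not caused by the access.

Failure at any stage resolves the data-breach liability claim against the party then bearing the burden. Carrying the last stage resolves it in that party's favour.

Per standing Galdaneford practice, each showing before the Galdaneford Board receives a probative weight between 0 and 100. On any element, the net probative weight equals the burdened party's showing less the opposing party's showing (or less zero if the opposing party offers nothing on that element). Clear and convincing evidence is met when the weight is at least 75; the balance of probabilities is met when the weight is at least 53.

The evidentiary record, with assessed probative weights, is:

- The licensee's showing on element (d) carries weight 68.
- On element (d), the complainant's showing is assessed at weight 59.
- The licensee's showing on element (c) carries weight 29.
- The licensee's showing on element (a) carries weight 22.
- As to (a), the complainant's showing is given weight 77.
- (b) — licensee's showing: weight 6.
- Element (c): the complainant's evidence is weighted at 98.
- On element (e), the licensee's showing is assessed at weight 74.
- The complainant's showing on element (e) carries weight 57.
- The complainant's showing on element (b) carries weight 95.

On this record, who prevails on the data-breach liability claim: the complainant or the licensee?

Stage 1 — burden on complainant; standard: clear and convincing evidence (weight is at least 75).
    (a): 77 − 22 = 55 < 75 [not met]
    (b): 95 − 6 = 89 ≥ 75 [met]
    (c): 98 − 29 = 69 < 75 [not met]
  The complainant does not carry Stage 1.
The licensee prevails.

licensee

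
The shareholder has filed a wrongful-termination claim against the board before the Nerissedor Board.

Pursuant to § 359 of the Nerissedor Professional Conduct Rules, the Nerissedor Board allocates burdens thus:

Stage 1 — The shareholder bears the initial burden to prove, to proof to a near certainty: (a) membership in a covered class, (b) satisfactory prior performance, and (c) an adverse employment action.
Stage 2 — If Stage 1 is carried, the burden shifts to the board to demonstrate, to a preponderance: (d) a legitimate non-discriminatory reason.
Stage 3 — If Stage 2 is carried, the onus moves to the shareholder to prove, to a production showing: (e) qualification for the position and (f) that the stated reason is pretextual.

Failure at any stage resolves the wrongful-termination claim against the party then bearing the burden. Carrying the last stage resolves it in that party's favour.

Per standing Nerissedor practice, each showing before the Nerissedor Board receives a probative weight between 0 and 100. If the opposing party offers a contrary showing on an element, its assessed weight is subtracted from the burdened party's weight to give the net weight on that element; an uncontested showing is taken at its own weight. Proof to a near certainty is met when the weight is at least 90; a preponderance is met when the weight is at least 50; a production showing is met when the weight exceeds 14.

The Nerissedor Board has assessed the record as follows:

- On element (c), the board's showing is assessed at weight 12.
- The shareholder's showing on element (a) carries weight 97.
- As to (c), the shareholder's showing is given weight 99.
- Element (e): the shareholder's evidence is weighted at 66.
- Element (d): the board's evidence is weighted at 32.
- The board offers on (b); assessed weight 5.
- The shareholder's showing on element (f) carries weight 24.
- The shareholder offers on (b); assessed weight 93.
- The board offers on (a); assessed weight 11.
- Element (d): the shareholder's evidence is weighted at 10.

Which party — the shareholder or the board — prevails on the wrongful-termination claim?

At Stage 1 the shareholder must meet proof to a near certainty (weight is at least 90): on (a) the weight is 97 less the opposing 11 gives net 86, which does not reach 90, so (a) does not meet the standard; on (b) the weight is 93 less the opposing 5 gives net 88, < 90, so (b) does not meet the standard; on (c) the weight is 99 less the opposing 12 gives net 87, which does not reach 90, so (c) does not meet the standard.
  Not every element is met, so the shareholder fails to carry Stage 1.
The analysis ends at Stage 1; the board prevails.

board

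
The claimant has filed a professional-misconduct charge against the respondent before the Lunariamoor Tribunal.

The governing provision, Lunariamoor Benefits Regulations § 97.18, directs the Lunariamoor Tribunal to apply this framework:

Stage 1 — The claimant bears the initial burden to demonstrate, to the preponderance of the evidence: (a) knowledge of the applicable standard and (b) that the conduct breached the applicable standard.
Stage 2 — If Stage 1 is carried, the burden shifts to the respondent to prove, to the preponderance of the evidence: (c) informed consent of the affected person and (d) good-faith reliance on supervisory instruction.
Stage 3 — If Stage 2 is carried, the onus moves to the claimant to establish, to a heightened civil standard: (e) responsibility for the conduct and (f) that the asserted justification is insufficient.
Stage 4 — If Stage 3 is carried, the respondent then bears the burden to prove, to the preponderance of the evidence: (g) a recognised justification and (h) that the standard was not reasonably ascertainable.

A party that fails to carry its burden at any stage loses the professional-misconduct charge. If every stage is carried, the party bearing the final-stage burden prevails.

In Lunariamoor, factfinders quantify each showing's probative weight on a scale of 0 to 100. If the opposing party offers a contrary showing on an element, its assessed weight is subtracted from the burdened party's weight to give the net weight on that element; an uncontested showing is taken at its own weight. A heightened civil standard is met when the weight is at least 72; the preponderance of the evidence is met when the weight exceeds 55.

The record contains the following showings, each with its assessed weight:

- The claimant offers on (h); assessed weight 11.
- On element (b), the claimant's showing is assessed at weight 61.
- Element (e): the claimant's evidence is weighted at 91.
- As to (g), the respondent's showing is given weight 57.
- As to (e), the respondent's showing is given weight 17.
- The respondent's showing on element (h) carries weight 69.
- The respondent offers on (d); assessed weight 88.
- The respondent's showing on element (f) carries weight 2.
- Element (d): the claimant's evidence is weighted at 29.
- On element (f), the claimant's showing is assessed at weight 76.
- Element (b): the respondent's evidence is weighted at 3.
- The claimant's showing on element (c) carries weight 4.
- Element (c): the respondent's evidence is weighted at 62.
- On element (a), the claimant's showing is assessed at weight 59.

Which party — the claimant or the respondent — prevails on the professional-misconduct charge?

Stage 1 (claimant, the preponderance of the evidence, weight exceeds 55): (a) 59 > 55 — meets; (b) net 61−3=58 > 55 — meets.
  Stage 1 carried; the burden shifts to the respondent.
Stage 2 (respondent, the preponderance of the evidence, weight exceeds 55): (c) net 62−4=58 > 55 — meets; (d) net 88−29=59 > 55 — meets.
  All elements met. The burden passes to the claimant.
Stage 3 (claimant, a heightened civil standard, weight is at least 72): (e) net 91−17=74 ≥ 72 — meets; (f) net 76−2=74 ≥ 72 — meets.
  All elements met. The burden passes to the respondent.
Stage 4 (respondent, the preponderance of the evidence, weight exceeds 55): (g) 57 > 55 — meets; (h) net 69−11=58 > 55 — meets.
  All elements met at the final stage.
All stages carried — the respondent prevails.

respondent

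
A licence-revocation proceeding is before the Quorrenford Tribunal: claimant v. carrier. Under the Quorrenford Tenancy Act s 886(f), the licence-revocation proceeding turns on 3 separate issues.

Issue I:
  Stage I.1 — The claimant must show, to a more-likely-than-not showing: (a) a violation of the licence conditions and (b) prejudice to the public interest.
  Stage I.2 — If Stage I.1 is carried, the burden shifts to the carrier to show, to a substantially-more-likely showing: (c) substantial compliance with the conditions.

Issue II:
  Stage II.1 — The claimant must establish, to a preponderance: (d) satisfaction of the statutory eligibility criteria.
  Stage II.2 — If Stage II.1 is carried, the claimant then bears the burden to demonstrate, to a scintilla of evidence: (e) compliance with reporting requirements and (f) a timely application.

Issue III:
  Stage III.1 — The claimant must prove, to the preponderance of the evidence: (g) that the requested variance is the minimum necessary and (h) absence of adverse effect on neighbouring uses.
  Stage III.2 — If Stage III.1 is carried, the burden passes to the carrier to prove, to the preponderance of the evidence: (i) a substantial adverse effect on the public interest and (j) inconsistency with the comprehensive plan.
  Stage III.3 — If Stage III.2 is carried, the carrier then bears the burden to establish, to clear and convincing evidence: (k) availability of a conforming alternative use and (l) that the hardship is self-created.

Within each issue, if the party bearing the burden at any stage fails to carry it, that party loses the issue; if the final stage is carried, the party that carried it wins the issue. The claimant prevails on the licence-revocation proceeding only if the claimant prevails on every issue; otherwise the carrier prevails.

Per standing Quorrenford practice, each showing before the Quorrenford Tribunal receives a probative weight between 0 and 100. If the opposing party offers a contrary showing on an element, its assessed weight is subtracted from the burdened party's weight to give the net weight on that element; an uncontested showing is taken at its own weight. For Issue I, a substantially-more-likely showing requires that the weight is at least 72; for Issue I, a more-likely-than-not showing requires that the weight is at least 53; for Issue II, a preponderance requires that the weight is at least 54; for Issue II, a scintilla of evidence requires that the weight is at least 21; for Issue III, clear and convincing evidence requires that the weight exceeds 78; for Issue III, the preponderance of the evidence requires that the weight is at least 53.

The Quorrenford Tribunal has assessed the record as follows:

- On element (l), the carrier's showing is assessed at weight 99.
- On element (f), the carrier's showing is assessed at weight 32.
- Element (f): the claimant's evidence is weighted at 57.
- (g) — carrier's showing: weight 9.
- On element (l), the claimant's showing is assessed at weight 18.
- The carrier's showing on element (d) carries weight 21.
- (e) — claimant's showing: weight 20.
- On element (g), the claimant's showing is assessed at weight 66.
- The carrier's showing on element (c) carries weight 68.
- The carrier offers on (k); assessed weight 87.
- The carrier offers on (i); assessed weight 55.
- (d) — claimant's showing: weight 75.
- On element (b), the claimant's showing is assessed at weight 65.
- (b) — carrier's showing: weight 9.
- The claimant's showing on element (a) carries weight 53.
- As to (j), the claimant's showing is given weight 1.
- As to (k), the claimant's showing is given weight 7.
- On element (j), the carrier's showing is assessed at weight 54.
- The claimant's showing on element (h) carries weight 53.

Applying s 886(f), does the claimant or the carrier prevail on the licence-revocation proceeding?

carrier

— Issue I —
Stage I.1 (claimant, a more-likely-than-not showing, weight is at least 53): (a) 53 ≥ 53 — meets; (b) net 65−9=56 ≥ 53 — meets.
  The claimant carries Stage I.1; the carrier now bears the burden.
Stage I.2 (carrier, a substantially-more-likely showing, weight is at least 72): (c) 68 < 72 — fails.
  Not every element is met, so the carrier fails to carry Stage I.2.
So the claimant prevails on this issue.
— Issue II —
At Stage II.1 the claimant must meet a preponderance (weight is at least 54): on (d) the weight is 75 less the opposing 21 gives net 54, which does reach 54, so (d) meets the standard.
  Stage II.1 is satisfied; the claimant continues to bear the burden.
At Stage II.2 the claimant must meet a scintilla of evidence (weight is at least 21): on (e) the weight is 20, < 21, so (e) does not meet the standard; on (f) the weight is 57 less the opposing 32 gives net 25, which does reach 21, so (f) meets the standard.
  Not every element is met, so the claimant fails to carry Stage II.2.
The carrier prevails on this issue.
— Issue III —
Stage III.1 — burden on claimant; standard: the preponderance of the evidence (weight is at least 53).
    (g): 66 − 9 = 57 ≥ 53 [met]
    (h): 53 ≥ 53 [met]
  Stage III.1 is satisfied; the onus moves to the carrier.
Stage III.2 — burden on carrier; standard: the preponderance of the evidence (weight is at least 53).
    (i): 55 ≥ 53 [met]
    (j): 54 − 1 = 53 ≥ 53 [met]
  Stage III.2 is satisfied; the carrier continues to bear the burden.
Stage III.3 — burden on carrier; standard: clear and convincing evidence (weight exceeds 78).
    (k): 87 − 7 = 80 > 78 [met]
    (l): 99 − 18 = 81 > 78 [met]
  The carrier carries the last stage.
All stages carried — the carrier prevails on this issue.
Per-issue: Issue I → claimant; Issue II → carrier; Issue III → carrier. The claimant must prevail on every issue; overall, the carrier prevails.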